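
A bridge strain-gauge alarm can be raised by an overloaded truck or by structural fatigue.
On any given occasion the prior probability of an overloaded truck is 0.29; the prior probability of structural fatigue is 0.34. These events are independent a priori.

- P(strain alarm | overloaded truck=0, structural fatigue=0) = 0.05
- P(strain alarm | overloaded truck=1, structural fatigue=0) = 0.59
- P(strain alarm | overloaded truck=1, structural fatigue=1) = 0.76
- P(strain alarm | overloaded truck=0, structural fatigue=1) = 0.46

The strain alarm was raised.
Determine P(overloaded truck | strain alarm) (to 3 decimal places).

P(overloaded truck | strain alarm) ≈ 0.583

For the numerator, keep only overloaded truck=true terms: 0.112926 + 0.074936 = 0.187862
Normalizer over all consistent configurations: 0.05*0.71*0.66 + 0.46*0.71*0.34 + 0.59*0.29*0.66 + 0.76*0.29*0.34 = 0.322336
Posterior = 0.187862 / 0.322336 ≈ 0.583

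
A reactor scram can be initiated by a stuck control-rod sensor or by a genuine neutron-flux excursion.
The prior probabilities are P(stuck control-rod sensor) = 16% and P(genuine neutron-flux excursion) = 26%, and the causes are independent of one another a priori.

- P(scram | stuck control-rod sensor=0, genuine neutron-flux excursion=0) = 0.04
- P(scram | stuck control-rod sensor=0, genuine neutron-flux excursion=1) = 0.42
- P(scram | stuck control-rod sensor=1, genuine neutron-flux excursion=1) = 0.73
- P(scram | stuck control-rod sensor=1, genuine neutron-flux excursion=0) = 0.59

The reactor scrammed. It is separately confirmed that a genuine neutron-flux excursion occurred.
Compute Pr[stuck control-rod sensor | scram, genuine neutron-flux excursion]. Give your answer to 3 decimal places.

Pr[stuck control-rod sensor | scram, genuine neutron-flux excursion] ≈ 0.249

For the numerator, keep only stuck control-rod sensor=true terms: 0.73*0.16 = 0.116800
Denominator P(scram | genuine neutron-flux excursion): 0.42*0.84 + 0.73*0.16 = 0.469600
Posterior = 0.116800 / 0.469600 ≈ 0.249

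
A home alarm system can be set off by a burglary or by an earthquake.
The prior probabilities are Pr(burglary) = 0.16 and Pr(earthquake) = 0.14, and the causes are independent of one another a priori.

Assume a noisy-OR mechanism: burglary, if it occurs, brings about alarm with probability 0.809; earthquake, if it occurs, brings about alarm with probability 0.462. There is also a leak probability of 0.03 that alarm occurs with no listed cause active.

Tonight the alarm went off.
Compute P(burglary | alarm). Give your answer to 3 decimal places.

Under noisy-OR, P(alarm | causes) = 1 − (1−0.03)·∏(1−qᵢ) over the active causes.
P(alarm) = 0.03×0.84×0.86 + 0.47814×0.84×0.14 + 0.81473×0.16×0.86 + 0.900325×0.16×0.14 = 0.021672 + 0.056229 + 0.112107 + 0.020167 = 0.210175
Restricting to configurations with burglary present: 0.112107 + 0.020167 = 0.132274.
So P(burglary | alarm) = 0.132274/0.210175 ≈ 0.629.

P(burglary | alarm) ≈ 0.629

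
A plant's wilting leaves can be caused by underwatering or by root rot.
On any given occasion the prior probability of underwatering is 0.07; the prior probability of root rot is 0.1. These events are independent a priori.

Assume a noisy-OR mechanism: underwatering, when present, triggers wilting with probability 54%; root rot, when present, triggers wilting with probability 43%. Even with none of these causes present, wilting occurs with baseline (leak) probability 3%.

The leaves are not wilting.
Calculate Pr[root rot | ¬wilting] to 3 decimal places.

Under noisy-OR, P(wilting | causes) = 1 − (1−0.03)·∏(1−qᵢ) over the active causes.
Sum P(¬wilting|·) weighted by the priors over the 4 (underwatering, root rot) configurations:
  P(¬wilting) = 0.97×0.93×0.9 + 0.5529×0.93×0.1 + 0.4462×0.07×0.9 + 0.254334×0.07×0.1
        = 0.811890 + 0.051420 + 0.028111 + 0.001780 = 0.893201
Keeping only the root rot-present terms gives 0.053200, so
  P(root rot | ¬wilting) = 0.053200 / 0.893201 ≈ 0.060

Pr[root rot | ¬wilting] ≈ 0.060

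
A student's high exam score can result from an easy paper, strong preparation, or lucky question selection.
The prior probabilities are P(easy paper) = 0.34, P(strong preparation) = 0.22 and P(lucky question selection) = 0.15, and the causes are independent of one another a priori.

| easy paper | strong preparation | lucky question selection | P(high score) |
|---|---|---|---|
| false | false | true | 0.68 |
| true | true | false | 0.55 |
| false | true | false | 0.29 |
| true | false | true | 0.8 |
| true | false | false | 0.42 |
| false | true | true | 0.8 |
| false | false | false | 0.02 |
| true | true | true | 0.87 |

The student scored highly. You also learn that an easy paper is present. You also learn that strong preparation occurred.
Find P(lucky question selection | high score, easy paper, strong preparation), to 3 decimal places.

P(lucky question selection | high score, easy paper, strong preparation) ≈ 0.218

For the numerator, keep only lucky question selection=true terms: 0.87*0.15 = 0.130500
Denominator P(high score | easy paper, strong preparation): 0.55*0.85 + 0.87*0.15 = 0.598000
Posterior = 0.130500 / 0.598000 ≈ 0.218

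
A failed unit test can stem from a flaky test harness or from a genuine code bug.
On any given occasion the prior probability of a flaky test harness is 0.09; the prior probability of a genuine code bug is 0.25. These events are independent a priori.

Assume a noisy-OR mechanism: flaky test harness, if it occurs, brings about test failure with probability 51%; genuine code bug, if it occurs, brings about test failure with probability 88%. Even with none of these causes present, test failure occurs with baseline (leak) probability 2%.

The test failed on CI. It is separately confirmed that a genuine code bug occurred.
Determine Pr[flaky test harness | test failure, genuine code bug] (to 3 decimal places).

Under noisy-OR, P(test failure | causes) = 1 − (1−0.02)·∏(1−qᵢ) over the active causes.
P(test failure | genuine code bug) = 0.8824·0.91 + 0.942376·0.09 = 0.802984 + 0.084814 = 0.887798
Restricting to configurations with flaky test harness present: 0.942376·0.09 = 0.084814.
So P(flaky test harness | test failure, genuine code bug) = 0.084814/0.887798 ≈ 0.096.

Pr[flaky test harness | test failure, genuine code bug] ≈ 0.096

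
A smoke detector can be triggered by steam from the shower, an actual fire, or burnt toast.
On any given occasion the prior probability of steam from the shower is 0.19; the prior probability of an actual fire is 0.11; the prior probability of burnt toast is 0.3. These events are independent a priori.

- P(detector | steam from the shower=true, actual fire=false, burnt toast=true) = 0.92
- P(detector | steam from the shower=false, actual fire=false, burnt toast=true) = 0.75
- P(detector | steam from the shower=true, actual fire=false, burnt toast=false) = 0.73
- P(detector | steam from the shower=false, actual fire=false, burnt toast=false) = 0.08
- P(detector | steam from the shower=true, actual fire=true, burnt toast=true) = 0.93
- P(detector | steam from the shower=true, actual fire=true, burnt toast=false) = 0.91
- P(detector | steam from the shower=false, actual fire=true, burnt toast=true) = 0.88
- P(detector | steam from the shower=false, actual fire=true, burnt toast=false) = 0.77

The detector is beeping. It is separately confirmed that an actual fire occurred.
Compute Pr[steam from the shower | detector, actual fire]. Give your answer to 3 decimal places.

Weight on steam from the shower=true, given the evidence: 0.121030 + 0.053010 = 0.174040
The normalizing constant is 0.77*0.81*0.7 + 0.88*0.81*0.3 + 0.91*0.19*0.7 + 0.93*0.19*0.3 = 0.824470
P(steam from the shower | detector, actual fire) = 0.174040/0.824470 ≈ 0.211

Pr[steam from the shower | detector, actual fire] ≈ 0.211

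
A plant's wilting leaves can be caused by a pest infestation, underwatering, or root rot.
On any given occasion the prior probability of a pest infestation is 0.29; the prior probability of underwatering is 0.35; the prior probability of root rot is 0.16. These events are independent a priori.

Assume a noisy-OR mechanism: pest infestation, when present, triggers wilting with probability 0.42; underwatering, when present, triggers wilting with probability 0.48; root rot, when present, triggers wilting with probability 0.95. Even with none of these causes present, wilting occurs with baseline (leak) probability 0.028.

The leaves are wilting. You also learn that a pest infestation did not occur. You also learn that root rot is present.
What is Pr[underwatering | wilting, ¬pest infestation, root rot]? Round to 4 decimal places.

Under noisy-OR, P(wilting | causes) = 1 − (1−0.028)·∏(1−qᵢ) over the active causes.
By total probability over both values of underwatering:
  P(wilting | ¬pest infestation, root rot) = 0.9514·0.65 + 0.974728·0.35
        = 0.618410 + 0.341155 = 0.959565
Keeping only the underwatering-present terms gives 0.341155, so
  P(underwatering | wilting, ¬pest infestation, root rot) = 0.341155 / 0.959565 ≈ 0.3555

Pr[underwatering | wilting, ¬pest infestation, root rot] ≈ 0.3555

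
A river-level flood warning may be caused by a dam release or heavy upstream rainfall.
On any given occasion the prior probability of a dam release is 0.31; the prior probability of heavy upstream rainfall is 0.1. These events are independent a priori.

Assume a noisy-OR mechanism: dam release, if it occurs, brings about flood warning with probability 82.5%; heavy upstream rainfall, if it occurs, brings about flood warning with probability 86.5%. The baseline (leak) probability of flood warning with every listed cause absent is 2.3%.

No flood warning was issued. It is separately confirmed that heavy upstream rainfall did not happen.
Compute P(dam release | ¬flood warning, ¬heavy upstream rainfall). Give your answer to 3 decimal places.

P(dam release | ¬flood warning, ¬heavy upstream rainfall) ≈ 0.073

Under noisy-OR, P(flood warning | causes) = 1 − (1−0.023)·∏(1−qᵢ) over the active causes.
By total probability over both values of dam release:
  P(¬flood warning | ¬heavy upstream rainfall) = 0.977*0.69 + 0.170975*0.31
        = 0.674130 + 0.053002 = 0.727132
Configurations with dam release contribute 0.053002, so
  P(dam release | ¬flood warning, ¬heavy upstream rainfall) = 0.053002 / 0.727132 ≈ 0.073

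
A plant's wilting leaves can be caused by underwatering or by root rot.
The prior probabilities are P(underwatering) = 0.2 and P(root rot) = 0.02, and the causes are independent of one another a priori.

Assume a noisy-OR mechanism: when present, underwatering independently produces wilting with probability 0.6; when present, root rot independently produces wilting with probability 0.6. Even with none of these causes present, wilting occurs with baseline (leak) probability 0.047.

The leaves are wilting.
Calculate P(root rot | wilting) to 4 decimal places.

P(root rot | wilting) ≈ 0.0775

Under noisy-OR, P(wilting | causes) = 1 − (1−0.047)·∏(1−qᵢ) over the active causes.
Sum P(wilting|·) weighted by the priors over the 4 (underwatering, root rot) configurations:
  P(wilting) = 0.047·0.8·0.98 + 0.6188·0.8·0.02 + 0.6188·0.2·0.98 + 0.84752·0.2·0.02
        = 0.036848 + 0.009901 + 0.121285 + 0.003390 = 0.171424
Keeping only the root rot-present terms gives 0.013291, so
  P(root rot | wilting) = 0.013291 / 0.171424 ≈ 0.0775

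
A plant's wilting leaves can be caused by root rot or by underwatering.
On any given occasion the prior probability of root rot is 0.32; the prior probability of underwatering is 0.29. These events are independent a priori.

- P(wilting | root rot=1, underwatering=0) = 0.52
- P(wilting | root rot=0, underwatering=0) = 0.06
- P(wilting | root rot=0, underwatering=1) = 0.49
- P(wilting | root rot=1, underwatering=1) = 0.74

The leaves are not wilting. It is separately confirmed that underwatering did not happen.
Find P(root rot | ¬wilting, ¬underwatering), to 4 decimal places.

P(root rot | ¬wilting, ¬underwatering) ≈ 0.1937

Sum P(¬wilting|·) weighted by the priors over both values of root rot:
  P(¬wilting | ¬underwatering) = 0.94*0.68 + 0.48*0.32
        = 0.639200 + 0.153600 = 0.792800
The terms with root rot present sum to 0.153600, so
  P(root rot | ¬wilting, ¬underwatering) = 0.153600 / 0.792800 ≈ 0.1937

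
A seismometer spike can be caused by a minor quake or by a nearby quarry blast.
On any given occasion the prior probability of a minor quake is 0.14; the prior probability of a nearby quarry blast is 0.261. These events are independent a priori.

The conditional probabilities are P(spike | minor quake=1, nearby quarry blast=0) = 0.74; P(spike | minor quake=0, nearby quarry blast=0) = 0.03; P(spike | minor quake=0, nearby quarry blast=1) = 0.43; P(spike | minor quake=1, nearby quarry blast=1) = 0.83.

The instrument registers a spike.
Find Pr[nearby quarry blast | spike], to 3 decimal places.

Pr[nearby quarry blast | spike] ≈ 0.570

P(spike) = 0.03×0.86×0.739 + 0.43×0.86×0.261 + 0.74×0.14×0.739 + 0.83×0.14×0.261 = 0.019066 + 0.096518 + 0.076560 + 0.030328 = 0.222472
Of this, 0.126846 comes from 0.096518 + 0.030328 (the nearby quarry blast=true cases).
P(nearby quarry blast | spike) = 0.126846 / 0.222472 ≈ 0.570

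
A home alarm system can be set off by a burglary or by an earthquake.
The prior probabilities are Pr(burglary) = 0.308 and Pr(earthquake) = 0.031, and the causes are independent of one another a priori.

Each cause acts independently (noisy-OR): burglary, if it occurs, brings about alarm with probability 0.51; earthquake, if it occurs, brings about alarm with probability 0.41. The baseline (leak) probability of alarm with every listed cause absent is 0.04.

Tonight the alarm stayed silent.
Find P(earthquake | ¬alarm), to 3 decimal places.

Under noisy-OR, P(alarm | causes) = 1 − (1−0.04)·∏(1−qᵢ) over the active causes.
Sum P(¬alarm|·) weighted by the priors over the 4 (burglary, earthquake) configurations:
  P(¬alarm) = 0.96·0.692·0.969 + 0.5664·0.692·0.031 + 0.4704·0.308·0.969 + 0.277536·0.308·0.031
        = 0.643726 + 0.012150 + 0.140392 + 0.002650 = 0.798918
Configurations with earthquake contribute 0.014800, so
  P(earthquake | ¬alarm) = 0.014800 / 0.798918 ≈ 0.019

P(earthquake | ¬alarm) ≈ 0.019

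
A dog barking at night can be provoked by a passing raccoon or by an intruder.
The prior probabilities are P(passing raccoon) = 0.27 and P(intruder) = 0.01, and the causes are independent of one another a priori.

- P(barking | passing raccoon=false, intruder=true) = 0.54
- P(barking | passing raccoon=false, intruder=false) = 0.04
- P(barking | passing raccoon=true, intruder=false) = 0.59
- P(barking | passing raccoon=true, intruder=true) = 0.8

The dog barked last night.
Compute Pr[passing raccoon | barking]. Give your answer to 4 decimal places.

P(barking) = 0.04*0.73*0.99 + 0.54*0.73*0.01 + 0.59*0.27*0.99 + 0.8*0.27*0.01 = 0.028908 + 0.003942 + 0.157707 + 0.002160 = 0.192717
The passing raccoon-present share is 0.157707 + 0.002160 = 0.159867.
So P(passing raccoon | barking) = 0.159867/0.192717 ≈ 0.8295.

Pr[passing raccoon | barking] ≈ 0.8295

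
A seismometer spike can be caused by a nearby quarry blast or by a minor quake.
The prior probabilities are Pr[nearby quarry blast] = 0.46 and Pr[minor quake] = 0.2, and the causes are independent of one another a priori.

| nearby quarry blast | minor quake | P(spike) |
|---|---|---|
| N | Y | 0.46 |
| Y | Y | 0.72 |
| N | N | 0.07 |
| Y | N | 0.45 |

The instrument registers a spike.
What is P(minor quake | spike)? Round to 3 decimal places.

Enumerate the 4 (nearby quarry blast, minor quake) configurations and weight by the priors:
  P(spike) = 0.07×0.54×0.8 + 0.46×0.54×0.2 + 0.45×0.46×0.8 + 0.72×0.46×0.2
        = 0.030240 + 0.049680 + 0.165600 + 0.066240 = 0.311760
Keeping only the minor quake-present terms gives 0.115920, so
  P(minor quake | spike) = 0.115920 / 0.311760 ≈ 0.372

P(minor quake | spike) ≈ 0.372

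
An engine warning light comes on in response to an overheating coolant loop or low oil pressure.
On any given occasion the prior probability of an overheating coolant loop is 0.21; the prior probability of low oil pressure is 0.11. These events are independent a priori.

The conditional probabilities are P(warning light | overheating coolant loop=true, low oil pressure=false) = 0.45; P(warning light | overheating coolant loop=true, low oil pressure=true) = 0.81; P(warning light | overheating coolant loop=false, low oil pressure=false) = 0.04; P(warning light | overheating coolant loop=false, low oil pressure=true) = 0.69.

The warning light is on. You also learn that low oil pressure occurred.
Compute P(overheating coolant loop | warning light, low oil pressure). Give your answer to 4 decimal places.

P(warning light | low oil pressure) = 0.69×0.79 + 0.81×0.21 = 0.545100 + 0.170100 = 0.715200
Restricting to configurations with overheating coolant loop present: 0.81×0.21 = 0.170100.
So P(overheating coolant loop | warning light, low oil pressure) = 0.170100/0.715200 ≈ 0.2378.

P(overheating coolant loop | warning light, low oil pressure) ≈ 0.2378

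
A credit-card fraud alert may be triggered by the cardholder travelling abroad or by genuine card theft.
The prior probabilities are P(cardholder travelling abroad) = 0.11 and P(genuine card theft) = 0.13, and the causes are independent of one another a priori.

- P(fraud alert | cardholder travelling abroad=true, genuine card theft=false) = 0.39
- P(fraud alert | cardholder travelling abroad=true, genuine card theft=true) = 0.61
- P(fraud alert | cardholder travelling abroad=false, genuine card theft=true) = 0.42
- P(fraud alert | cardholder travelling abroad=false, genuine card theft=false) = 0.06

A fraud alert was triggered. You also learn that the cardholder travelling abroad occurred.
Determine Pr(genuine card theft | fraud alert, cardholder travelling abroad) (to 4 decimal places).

Numerator (weight on configurations with genuine card theft): 0.61×0.13 = 0.079300
Normalizer over all consistent configurations: 0.39×0.87 + 0.61×0.13 = 0.418600
P(genuine card theft | fraud alert, cardholder travelling abroad) = 0.079300/0.418600 ≈ 0.1894

Pr(genuine card theft | fraud alert, cardholder travelling abroad) ≈ 0.1894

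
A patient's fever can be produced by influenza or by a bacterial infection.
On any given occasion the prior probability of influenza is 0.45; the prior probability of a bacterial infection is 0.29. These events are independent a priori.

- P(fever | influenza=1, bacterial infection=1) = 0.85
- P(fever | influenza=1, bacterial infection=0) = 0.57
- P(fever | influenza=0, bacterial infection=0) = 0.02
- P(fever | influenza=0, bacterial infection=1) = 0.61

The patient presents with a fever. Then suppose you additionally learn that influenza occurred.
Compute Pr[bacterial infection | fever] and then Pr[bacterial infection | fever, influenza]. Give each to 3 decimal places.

Pr[bacterial infection | fever] ≈ 0.523; Pr[bacterial infection | fever, influenza] ≈ 0.379

P(fever) = 0.02*0.55*0.71 + 0.61*0.55*0.29 + 0.57*0.45*0.71 + 0.85*0.45*0.29 = 0.007810 + 0.097295 + 0.182115 + 0.110925 = 0.398145
The bacterial infection-present share is 0.097295 + 0.110925 = 0.208220.
Hence the posterior is 0.208220/0.398145 ≈ 0.523.

Now also conditioning on influenza=true:
P(fever | influenza) = 0.57×0.71 + 0.85×0.29 = 0.404700 + 0.246500 = 0.651200
Of this, 0.246500 comes from 0.85×0.29 (the bacterial infection=true cases).
P(bacterial infection | fever, influenza) = 0.246500 / 0.651200 ≈ 0.379
Conditioning on influenza lowers the posterior on bacterial infection: the classic explaining-away effect in a common-effect structure.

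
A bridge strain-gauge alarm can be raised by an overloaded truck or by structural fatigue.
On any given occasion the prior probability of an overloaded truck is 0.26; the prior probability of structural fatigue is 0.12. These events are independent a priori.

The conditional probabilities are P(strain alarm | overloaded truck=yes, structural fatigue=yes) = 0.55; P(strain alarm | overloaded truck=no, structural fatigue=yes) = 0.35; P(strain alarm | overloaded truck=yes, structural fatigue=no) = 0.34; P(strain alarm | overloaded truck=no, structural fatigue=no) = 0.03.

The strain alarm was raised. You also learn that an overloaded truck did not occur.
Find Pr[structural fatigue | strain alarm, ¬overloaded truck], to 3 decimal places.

Pr[structural fatigue | strain alarm, ¬overloaded truck] ≈ 0.614

Enumerate both values of structural fatigue and weight by the priors:
  P(strain alarm | ¬overloaded truck) = 0.03×0.88 + 0.35×0.12
        = 0.026400 + 0.042000 = 0.068400
The terms with structural fatigue present sum to 0.042000, so
  P(structural fatigue | strain alarm, ¬overloaded truck) = 0.042000 / 0.068400 ≈ 0.614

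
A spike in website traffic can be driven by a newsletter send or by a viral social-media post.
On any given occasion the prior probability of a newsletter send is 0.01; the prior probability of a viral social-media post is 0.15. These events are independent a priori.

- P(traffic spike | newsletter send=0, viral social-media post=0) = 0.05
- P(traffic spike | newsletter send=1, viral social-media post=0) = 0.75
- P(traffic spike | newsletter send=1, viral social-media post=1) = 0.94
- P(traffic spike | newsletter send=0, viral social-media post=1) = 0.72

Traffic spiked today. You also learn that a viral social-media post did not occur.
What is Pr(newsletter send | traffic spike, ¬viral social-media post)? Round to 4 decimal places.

Enumerate both values of newsletter send and weight by the priors:
  P(traffic spike | ¬viral social-media post) = 0.05×0.99 + 0.75×0.01
        = 0.049500 + 0.007500 = 0.057000
The terms with newsletter send present sum to 0.007500, so
  P(newsletter send | traffic spike, ¬viral social-media post) = 0.007500 / 0.057000 ≈ 0.1316

Pr(newsletter send | traffic spike, ¬viral social-media post) ≈ 0.1316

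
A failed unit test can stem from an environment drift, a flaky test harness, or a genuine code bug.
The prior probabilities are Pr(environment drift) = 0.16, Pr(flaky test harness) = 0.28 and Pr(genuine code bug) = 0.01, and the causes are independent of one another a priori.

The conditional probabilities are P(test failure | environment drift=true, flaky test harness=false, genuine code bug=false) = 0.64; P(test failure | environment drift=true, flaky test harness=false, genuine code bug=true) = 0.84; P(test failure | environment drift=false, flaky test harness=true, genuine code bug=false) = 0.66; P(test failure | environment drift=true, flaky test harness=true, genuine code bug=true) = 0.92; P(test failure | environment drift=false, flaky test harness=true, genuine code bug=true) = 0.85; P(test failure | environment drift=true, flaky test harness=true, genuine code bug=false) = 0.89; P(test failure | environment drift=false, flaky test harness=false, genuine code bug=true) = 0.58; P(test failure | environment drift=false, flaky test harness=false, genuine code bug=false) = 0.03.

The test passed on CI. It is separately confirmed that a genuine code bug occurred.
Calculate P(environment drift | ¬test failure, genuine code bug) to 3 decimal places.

P(environment drift | ¬test failure, genuine code bug) ≈ 0.071

Weight on environment drift=true, given the evidence: 0.018432 + 0.003584 = 0.022016
Denominator P(¬test failure | genuine code bug): 0.42*0.84*0.72 + 0.15*0.84*0.28 + 0.16*0.16*0.72 + 0.08*0.16*0.28 = 0.311312
P(environment drift | ¬test failure, genuine code bug) = 0.022016/0.311312 ≈ 0.071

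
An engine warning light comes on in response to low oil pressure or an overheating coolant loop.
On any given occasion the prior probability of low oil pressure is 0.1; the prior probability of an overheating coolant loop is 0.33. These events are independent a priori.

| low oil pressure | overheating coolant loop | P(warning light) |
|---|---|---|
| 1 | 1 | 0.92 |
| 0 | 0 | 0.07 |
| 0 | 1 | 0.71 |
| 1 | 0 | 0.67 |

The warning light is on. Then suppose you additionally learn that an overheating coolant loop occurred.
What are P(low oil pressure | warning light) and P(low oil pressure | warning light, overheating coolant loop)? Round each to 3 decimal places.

For the numerator, keep only low oil pressure=true terms: 0.044890 + 0.030360 = 0.075250
The normalizing constant is 0.07*0.9*0.67 + 0.71*0.9*0.33 + 0.67*0.1*0.67 + 0.92*0.1*0.33 = 0.328330
P(low oil pressure | warning light) = 0.075250/0.328330 ≈ 0.229

Now condition on the additional information:
P(warning light | overheating coolant loop) = 0.71*0.9 + 0.92*0.1 = 0.639000 + 0.092000 = 0.731000
The low oil pressure-present share is 0.92*0.1 = 0.092000.
P(low oil pressure | warning light, overheating coolant loop) = 0.092000 / 0.731000 ≈ 0.126
Conditioning on overheating coolant loop lowers the posterior on low oil pressure: the classic explaining-away effect in a common-effect structure.

P(low oil pressure | warning light) ≈ 0.229; P(low oil pressure | warning light, overheating coolant loop) ≈ 0.126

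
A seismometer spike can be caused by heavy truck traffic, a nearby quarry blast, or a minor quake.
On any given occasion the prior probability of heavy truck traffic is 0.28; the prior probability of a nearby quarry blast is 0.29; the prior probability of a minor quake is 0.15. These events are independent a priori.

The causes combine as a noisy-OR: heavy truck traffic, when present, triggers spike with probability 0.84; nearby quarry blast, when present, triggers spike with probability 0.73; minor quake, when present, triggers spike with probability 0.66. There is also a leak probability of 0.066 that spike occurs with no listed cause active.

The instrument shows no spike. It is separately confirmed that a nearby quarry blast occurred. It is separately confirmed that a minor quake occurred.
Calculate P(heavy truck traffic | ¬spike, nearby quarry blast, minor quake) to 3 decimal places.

P(heavy truck traffic | ¬spike, nearby quarry blast, minor quake) ≈ 0.059

Under noisy-OR, P(spike | causes) = 1 − (1−0.066)·∏(1−qᵢ) over the active causes.
Numerator (weight on configurations with heavy truck traffic): 0.013719×0.28 = 0.003841
Denominator P(¬spike | nearby quarry blast, minor quake): 0.085741×0.72 + 0.013719×0.28 = 0.065575
P(heavy truck traffic | ¬spike, nearby quarry blast, minor quake) = 0.003841/0.065575 ≈ 0.059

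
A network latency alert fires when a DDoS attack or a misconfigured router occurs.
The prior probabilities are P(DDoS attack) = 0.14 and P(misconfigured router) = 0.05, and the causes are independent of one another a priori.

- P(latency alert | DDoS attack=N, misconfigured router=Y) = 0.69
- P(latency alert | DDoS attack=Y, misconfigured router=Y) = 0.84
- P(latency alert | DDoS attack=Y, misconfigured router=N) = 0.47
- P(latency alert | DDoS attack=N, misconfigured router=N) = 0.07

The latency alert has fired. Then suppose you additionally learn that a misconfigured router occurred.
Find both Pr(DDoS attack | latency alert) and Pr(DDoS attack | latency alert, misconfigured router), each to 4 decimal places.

Weight on DDoS attack=true, given the evidence: 0.062510 + 0.005880 = 0.068390
The normalizing constant is 0.07×0.86×0.95 + 0.69×0.86×0.05 + 0.47×0.14×0.95 + 0.84×0.14×0.05 = 0.155250
P(DDoS attack | latency alert) = 0.068390/0.155250 ≈ 0.4405

Now condition on the additional information:
For the numerator, keep only DDoS attack=true terms: 0.84×0.14 = 0.117600
Normalizer over all consistent configurations: 0.69×0.86 + 0.84×0.14 = 0.711000
P(DDoS attack | latency alert, misconfigured router) = 0.117600/0.711000 ≈ 0.1654
The drop from 0.4405 to 0.1654 is the explaining-away (discounting) effect.

Pr(DDoS attack | latency alert) ≈ 0.4405; Pr(DDoS attack | latency alert, misconfigured router) ≈ 0.1654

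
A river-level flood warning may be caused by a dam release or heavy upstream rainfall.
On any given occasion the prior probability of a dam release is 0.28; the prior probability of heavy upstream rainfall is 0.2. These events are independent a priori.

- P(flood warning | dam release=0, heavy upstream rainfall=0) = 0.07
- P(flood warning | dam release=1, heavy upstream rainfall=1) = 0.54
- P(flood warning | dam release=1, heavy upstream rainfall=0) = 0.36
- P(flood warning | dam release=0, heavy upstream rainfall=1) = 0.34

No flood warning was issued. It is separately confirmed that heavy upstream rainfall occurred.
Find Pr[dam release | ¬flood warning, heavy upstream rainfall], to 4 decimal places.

Sum P(¬flood warning|·) weighted by the priors over both values of dam release:
  P(¬flood warning | heavy upstream rainfall) = 0.66·0.72 + 0.46·0.28
        = 0.475200 + 0.128800 = 0.604000
Configurations with dam release contribute 0.128800, so
  P(dam release | ¬flood warning, heavy upstream rainfall) = 0.128800 / 0.604000 ≈ 0.2132

Pr[dam release | ¬flood warning, heavy upstream rainfall] ≈ 0.2132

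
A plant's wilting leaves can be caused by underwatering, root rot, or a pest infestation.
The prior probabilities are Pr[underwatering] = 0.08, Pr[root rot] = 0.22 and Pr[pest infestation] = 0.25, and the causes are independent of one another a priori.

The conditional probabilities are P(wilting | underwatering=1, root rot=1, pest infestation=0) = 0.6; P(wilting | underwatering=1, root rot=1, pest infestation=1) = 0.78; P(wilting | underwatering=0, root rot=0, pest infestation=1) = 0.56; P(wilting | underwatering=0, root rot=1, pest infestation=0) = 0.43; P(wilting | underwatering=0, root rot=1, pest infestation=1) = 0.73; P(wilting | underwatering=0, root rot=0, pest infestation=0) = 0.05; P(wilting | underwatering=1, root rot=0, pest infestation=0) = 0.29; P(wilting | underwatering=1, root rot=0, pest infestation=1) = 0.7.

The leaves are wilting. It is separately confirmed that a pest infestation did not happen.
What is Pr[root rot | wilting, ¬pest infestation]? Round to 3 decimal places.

Pr[root rot | wilting, ¬pest infestation] ≈ 0.644

Enumerate the 4 (underwatering, root rot) configurations and weight by the priors:
  P(wilting | ¬pest infestation) = 0.05*0.92*0.78 + 0.43*0.92*0.22 + 0.29*0.08*0.78 + 0.6*0.08*0.22
        = 0.035880 + 0.087032 + 0.018096 + 0.010560 = 0.151568
The terms with root rot present sum to 0.097592, so
  P(root rot | wilting, ¬pest infestation) = 0.097592 / 0.151568 ≈ 0.644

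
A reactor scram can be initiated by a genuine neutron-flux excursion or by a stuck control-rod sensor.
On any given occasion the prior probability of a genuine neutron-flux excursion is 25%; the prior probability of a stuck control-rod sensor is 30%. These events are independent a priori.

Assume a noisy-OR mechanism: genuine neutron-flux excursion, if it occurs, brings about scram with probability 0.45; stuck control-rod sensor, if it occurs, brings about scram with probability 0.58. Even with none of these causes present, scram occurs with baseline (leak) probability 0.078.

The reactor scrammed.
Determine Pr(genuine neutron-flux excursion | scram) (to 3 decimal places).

Under noisy-OR, P(scram | causes) = 1 − (1−0.078)·∏(1−qᵢ) over the active causes.
P(scram) = 0.078*0.75*0.7 + 0.61276*0.75*0.3 + 0.4929*0.25*0.7 + 0.787018*0.25*0.3 = 0.040950 + 0.137871 + 0.086258 + 0.059026 = 0.324105
Of this, 0.145284 comes from 0.086258 + 0.059026 (the genuine neutron-flux excursion=true cases).
Hence the posterior is 0.145284/0.324105 ≈ 0.448.

Pr(genuine neutron-flux excursion | scram) ≈ 0.448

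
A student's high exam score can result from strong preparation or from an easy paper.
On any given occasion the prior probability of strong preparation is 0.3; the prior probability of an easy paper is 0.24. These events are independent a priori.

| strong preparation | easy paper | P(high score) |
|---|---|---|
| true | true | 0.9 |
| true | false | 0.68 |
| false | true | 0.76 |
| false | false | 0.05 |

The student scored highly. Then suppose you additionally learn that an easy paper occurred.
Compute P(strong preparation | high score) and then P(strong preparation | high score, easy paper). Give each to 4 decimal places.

P(strong preparation | high score) ≈ 0.5876; P(strong preparation | high score, easy paper) ≈ 0.3367

Sum P(high score|·) weighted by the priors over the 4 (strong preparation, easy paper) configurations:
  P(high score) = 0.05×0.7×0.76 + 0.76×0.7×0.24 + 0.68×0.3×0.76 + 0.9×0.3×0.24
        = 0.026600 + 0.127680 + 0.155040 + 0.064800 = 0.374120
The terms with strong preparation present sum to 0.219840, so
  P(strong preparation | high score) = 0.219840 / 0.374120 ≈ 0.5876

With the extra evidence:
For the numerator, keep only strong preparation=true terms: 0.9·0.3 = 0.270000
Normalizer over all consistent configurations: 0.76·0.7 + 0.9·0.3 = 0.802000
Posterior = 0.270000 / 0.802000 ≈ 0.3367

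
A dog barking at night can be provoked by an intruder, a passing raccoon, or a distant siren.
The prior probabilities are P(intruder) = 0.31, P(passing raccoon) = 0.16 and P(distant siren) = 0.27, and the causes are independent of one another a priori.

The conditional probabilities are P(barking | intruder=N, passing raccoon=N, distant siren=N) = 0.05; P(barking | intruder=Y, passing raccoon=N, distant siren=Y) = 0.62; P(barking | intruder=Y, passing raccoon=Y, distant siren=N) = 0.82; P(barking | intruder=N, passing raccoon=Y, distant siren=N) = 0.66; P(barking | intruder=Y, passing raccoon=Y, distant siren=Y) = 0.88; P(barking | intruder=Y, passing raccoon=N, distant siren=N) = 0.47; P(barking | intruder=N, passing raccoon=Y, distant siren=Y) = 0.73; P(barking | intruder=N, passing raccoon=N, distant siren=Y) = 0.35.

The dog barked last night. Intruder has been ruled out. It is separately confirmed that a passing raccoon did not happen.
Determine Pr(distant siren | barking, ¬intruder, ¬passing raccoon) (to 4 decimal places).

Pr(distant siren | barking, ¬intruder, ¬passing raccoon) ≈ 0.7214

For the numerator, keep only distant siren=true terms: 0.35×0.27 = 0.094500
The normalizing constant is 0.05×0.73 + 0.35×0.27 = 0.131000
Posterior = 0.094500 / 0.131000 ≈ 0.7214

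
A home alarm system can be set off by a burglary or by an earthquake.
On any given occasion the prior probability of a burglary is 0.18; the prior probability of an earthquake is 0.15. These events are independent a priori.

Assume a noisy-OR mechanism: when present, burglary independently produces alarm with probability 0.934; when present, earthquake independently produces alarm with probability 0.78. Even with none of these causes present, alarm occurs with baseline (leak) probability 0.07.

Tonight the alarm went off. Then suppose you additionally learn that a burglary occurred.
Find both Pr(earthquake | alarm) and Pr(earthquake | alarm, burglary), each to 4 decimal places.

Pr(earthquake | alarm) ≈ 0.3928; Pr(earthquake | alarm, burglary) ≈ 0.1565

Under noisy-OR, P(alarm | causes) = 1 − (1−0.07)·∏(1−qᵢ) over the active causes.
Numerator (weight on configurations with earthquake): 0.097834 + 0.026635 = 0.124469
The normalizing constant is 0.07×0.82×0.85 + 0.7954×0.82×0.15 + 0.93862×0.18×0.85 + 0.986496×0.18×0.15 = 0.316868
Posterior = 0.124469 / 0.316868 ≈ 0.3928

Now also conditioning on burglary=true:
By total probability over both values of earthquake:
  P(alarm | burglary) = 0.93862·0.85 + 0.986496·0.15
        = 0.797827 + 0.147974 = 0.945801
The terms with earthquake present sum to 0.147974, so
  P(earthquake | alarm, burglary) = 0.147974 / 0.945801 ≈ 0.1565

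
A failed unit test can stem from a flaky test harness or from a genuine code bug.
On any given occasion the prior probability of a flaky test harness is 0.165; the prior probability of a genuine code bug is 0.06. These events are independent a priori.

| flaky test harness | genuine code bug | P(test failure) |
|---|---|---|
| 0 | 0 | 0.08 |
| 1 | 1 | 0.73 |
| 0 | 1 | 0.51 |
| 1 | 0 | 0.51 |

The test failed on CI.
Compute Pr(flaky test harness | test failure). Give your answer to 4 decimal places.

Enumerate the 4 (flaky test harness, genuine code bug) configurations and weight by the priors:
  P(test failure) = 0.08·0.835·0.94 + 0.51·0.835·0.06 + 0.51·0.165·0.94 + 0.73·0.165·0.06
        = 0.062792 + 0.025551 + 0.079101 + 0.007227 = 0.174671
Keeping only the flaky test harness-present terms gives 0.086328, so
  P(flaky test harness | test failure) = 0.086328 / 0.174671 ≈ 0.4942

Pr(flaky test harness | test failure) ≈ 0.4942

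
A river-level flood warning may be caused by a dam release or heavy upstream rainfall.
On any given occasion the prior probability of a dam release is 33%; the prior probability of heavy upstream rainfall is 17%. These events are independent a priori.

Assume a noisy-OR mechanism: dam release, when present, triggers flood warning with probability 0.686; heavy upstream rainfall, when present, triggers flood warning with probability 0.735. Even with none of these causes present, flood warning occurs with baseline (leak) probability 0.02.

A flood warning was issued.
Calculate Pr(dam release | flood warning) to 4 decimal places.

Under noisy-OR, P(flood warning | causes) = 1 − (1−0.02)·∏(1−qᵢ) over the active causes.
P(flood warning) = 0.02·0.67·0.83 + 0.7403·0.67·0.17 + 0.69228·0.33·0.83 + 0.918454·0.33·0.17 = 0.011122 + 0.084320 + 0.189615 + 0.051525 = 0.336582
Of this, 0.241140 comes from 0.189615 + 0.051525 (the dam release=true cases).
So P(dam release | flood warning) = 0.241140/0.336582 ≈ 0.7164.

Pr(dam release | flood warning) ≈ 0.7164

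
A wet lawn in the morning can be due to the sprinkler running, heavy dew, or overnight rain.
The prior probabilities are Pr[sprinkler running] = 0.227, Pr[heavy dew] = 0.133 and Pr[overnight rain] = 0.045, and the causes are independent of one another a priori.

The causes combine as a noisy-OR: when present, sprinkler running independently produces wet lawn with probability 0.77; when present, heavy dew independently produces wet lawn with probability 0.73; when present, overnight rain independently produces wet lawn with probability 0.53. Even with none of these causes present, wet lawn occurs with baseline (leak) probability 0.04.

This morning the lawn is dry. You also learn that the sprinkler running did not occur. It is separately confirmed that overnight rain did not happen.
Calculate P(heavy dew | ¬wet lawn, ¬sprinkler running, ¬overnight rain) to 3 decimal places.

Under noisy-OR, P(wet lawn | causes) = 1 − (1−0.04)·∏(1−qᵢ) over the active causes.
P(¬wet lawn | ¬sprinkler running, ¬overnight rain) = 0.96*0.867 + 0.2592*0.133 = 0.832320 + 0.034474 = 0.866794
Of this, 0.034474 comes from 0.2592*0.133 (the heavy dew=true cases).
Hence the posterior is 0.034474/0.866794 ≈ 0.040.

P(heavy dew | ¬wet lawn, ¬sprinkler running, ¬overnight rain) ≈ 0.040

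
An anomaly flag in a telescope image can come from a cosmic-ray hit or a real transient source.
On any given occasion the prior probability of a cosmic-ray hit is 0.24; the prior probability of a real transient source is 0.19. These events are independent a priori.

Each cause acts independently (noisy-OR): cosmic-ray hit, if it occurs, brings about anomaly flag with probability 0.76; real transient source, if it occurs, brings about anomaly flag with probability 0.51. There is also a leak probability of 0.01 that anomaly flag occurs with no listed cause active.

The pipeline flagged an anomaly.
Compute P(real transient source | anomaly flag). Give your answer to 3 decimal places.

Under noisy-OR, P(anomaly flag | causes) = 1 − (1−0.01)·∏(1−qᵢ) over the active causes.
Sum P(anomaly flag|·) weighted by the priors over the 4 (cosmic-ray hit, real transient source) configurations:
  P(anomaly flag) = 0.01×0.76×0.81 + 0.5149×0.76×0.19 + 0.7624×0.24×0.81 + 0.883576×0.24×0.19
        = 0.006156 + 0.074352 + 0.148211 + 0.040291 = 0.269010
Keeping only the real transient source-present terms gives 0.114643, so
  P(real transient source | anomaly flag) = 0.114643 / 0.269010 ≈ 0.426

P(real transient source | anomaly flag) ≈ 0.426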